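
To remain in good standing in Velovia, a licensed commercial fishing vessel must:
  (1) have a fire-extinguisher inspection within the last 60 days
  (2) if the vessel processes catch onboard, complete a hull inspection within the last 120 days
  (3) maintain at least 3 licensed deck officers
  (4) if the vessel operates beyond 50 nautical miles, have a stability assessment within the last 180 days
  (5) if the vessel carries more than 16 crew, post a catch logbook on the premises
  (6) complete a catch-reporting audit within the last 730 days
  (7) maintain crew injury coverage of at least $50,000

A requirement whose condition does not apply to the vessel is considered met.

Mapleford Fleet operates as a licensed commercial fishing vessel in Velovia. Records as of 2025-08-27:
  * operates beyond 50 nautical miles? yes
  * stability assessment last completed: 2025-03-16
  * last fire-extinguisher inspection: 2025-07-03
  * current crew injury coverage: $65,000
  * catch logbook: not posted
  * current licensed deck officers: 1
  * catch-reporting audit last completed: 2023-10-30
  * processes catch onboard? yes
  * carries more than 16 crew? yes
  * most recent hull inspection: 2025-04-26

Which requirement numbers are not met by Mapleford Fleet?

2, 3, 5

1. fire-extinguisher inspection 55 days ago vs limit 60 → met
2. condition 'processes catch onboard' holds; hull inspection 123 days ago vs limit 120 → not met
3. licensed deck officers 1 < 3 → not met
4. condition 'operates beyond 50 nautical miles' holds; stability assessment 164 days ago vs limit 180 → met
5. condition 'carries more than 16 crew' holds; catch logbook absent → not met
6. catch-reporting audit 667 days ago vs limit 730 → met
7. crew injury coverage $65,000 ≥ $50,000 → met
Not met: 2, 3, 5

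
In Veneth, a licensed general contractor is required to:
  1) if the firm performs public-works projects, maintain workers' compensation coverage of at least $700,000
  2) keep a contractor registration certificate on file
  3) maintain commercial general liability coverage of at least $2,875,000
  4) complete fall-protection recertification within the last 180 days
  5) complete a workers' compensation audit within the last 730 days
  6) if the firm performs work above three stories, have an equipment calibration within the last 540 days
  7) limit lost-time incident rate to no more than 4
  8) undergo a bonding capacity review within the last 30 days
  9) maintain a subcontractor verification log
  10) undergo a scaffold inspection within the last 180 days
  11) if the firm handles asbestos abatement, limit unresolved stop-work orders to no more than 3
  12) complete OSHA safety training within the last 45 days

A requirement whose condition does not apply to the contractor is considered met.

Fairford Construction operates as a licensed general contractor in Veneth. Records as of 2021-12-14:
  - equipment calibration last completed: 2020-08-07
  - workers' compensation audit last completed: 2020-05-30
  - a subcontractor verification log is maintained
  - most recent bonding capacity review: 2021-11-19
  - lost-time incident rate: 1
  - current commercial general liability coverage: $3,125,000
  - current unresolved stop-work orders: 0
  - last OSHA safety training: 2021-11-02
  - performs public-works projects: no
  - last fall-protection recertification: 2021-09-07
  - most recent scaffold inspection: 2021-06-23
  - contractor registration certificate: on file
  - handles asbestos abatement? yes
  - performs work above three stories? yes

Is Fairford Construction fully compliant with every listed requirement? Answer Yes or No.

1. condition 'performs public-works projects' does not hold → requirement n/a → met
2. contractor registration certificate present → met
3. commercial general liability coverage $3,125,000 ≥ $2,875,000 → met
4. fall-protection recertification 98 days ago vs limit 180 → met
5. workers' compensation audit 563 days ago vs limit 730 → met
6. condition 'performs work above three stories' holds; equipment calibration 494 days ago vs limit 540 → met
7. lost-time incident rate 1 ≤ 4 → met
8. bonding capacity review 25 days ago vs limit 30 → met
9. subcontractor verification log present → met
10. scaffold inspection 174 days ago vs limit 180 → met
11. condition 'handles asbestos abatement' holds; unresolved stop-work orders 0 ≤ 3 → met
12. OSHA safety training 42 days ago vs limit 45 → met
All met.

Yes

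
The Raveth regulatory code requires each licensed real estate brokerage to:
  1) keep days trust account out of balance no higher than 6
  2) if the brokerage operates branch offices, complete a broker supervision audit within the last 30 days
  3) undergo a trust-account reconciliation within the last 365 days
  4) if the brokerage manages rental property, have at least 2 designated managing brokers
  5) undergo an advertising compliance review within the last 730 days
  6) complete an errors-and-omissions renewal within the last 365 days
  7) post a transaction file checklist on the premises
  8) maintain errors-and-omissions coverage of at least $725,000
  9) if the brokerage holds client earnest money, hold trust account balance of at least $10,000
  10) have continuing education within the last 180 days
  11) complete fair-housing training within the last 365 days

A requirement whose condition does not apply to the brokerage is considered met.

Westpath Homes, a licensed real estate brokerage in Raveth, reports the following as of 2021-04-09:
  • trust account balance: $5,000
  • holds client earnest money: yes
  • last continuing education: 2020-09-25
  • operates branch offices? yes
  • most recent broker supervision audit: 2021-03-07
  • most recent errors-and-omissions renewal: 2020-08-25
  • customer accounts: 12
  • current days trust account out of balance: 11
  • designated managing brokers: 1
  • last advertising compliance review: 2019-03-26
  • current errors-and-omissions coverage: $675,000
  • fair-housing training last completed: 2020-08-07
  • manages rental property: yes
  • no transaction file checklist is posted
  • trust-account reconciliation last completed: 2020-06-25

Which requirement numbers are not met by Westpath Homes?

1. days trust account out of balance 11 > 6 → not met
2. condition 'operates branch offices' holds; broker supervision audit 33 days ago vs limit 30 → not met
3. trust-account reconciliation 288 days ago vs limit 365 → met
4. condition 'manages rental property' holds; designated managing brokers 1 < 2 → not met
5. advertising compliance review 745 days ago vs limit 730 → not met
6. errors-and-omissions renewal 227 days ago vs limit 365 → met
7. transaction file checklist absent → not met
8. errors-and-omissions coverage $675,000 < $725,000 → not met
9. condition 'holds client earnest money' holds; trust account balance $5,000 < $10,000 → not met
10. continuing education 196 days ago vs limit 180 → not met
11. fair-housing training 245 days ago vs limit 365 → met
Not met: 1, 2, 4, 5, 7, 8, 9, 10

1, 2, 4, 5, 7, 8, 9, 10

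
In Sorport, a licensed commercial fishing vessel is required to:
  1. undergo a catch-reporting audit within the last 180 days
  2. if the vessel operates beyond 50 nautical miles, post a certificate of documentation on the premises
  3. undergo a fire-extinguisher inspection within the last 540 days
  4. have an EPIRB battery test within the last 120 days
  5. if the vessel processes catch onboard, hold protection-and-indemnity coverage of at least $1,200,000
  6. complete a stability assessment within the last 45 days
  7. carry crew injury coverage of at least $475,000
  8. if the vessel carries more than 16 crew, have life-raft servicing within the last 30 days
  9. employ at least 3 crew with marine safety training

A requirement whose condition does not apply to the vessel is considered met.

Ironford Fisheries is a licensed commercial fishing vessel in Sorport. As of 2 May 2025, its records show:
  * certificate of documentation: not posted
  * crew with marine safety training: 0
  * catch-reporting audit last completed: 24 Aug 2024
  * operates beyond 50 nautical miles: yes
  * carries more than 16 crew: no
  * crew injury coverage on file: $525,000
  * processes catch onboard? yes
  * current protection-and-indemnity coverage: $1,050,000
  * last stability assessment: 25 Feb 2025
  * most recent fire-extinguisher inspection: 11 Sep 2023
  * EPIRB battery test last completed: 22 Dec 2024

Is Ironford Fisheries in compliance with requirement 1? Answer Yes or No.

No

1. catch-reporting audit 251 days ago vs limit 180 → not met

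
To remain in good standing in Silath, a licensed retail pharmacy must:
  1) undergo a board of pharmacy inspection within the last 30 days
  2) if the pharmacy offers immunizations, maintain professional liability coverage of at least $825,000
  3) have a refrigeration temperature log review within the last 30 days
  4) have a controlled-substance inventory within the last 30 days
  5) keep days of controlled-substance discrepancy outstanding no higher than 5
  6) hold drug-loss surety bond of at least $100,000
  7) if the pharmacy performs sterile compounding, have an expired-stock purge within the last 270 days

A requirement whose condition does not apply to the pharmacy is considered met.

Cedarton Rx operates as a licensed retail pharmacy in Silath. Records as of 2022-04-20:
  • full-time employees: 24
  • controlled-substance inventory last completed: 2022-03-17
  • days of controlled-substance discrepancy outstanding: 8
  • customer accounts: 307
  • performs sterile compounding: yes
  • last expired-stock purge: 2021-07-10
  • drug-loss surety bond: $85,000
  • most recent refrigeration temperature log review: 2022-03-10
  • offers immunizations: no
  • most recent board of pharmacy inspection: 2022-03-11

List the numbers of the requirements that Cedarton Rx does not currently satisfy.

1, 3, 4, 5, 6, 7

1. board of pharmacy inspection 40 days ago vs limit 30 → not met
2. condition 'offers immunizations' does not hold → requirement n/a → met
3. refrigeration temperature log review 41 days ago vs limit 30 → not met
4. controlled-substance inventory 34 days ago vs limit 30 → not met
5. days of controlled-substance discrepancy outstanding 8 > 5 → not met
6. drug-loss surety bond $85,000 < $100,000 → not met
7. condition 'performs sterile compounding' holds; expired-stock purge 284 days ago vs limit 270 → not met
Not met: 1, 3, 4, 5, 6, 7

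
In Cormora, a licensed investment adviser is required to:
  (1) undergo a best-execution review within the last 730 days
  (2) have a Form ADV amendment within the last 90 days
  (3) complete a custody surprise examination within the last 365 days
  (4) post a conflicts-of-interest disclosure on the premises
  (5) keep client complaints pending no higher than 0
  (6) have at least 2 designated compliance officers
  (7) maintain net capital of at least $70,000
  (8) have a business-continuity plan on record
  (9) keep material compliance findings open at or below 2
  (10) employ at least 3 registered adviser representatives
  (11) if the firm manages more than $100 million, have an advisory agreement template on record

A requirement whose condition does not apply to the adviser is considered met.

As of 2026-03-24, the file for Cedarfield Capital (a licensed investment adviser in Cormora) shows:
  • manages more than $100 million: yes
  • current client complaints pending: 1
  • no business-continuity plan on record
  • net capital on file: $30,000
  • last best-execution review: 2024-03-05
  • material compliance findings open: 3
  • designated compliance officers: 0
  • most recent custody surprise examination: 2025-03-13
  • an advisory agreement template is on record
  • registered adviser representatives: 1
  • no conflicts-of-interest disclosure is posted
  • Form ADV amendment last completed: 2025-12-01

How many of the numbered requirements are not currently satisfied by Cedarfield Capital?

10

1. best-execution review 749 days ago vs limit 730 → not met
2. Form ADV amendment 113 days ago vs limit 90 → not met
3. custody surprise examination 376 days ago vs limit 365 → not met
4. conflicts-of-interest disclosure absent → not met
5. client complaints pending 1 > 0 → not met
6. designated compliance officers 0 < 2 → not met
7. net capital $30,000 < $70,000 → not met
8. business-continuity plan absent → not met
9. material compliance findings open 3 > 2 → not met
10. registered adviser representatives 1 < 3 → not met
11. condition 'manages more than $100 million' holds; advisory agreement template present → met
Not met: 10 of 11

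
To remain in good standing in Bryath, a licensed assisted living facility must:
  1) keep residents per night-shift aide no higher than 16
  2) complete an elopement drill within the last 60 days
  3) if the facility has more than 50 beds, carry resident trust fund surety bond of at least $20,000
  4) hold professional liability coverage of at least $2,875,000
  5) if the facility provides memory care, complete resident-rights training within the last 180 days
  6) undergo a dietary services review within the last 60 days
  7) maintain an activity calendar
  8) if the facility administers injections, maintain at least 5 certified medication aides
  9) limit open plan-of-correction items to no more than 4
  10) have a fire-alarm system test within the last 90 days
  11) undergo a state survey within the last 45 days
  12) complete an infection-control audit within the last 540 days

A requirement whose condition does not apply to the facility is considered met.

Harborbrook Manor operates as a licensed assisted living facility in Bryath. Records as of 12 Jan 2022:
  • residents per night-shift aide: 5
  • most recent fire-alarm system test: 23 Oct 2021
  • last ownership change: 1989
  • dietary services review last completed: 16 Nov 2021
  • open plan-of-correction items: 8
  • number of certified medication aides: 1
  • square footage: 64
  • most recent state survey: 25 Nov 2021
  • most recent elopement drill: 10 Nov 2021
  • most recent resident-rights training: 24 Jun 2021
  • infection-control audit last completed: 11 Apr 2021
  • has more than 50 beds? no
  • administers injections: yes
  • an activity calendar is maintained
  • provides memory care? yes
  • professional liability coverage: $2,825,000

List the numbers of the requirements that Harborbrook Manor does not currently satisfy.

1. residents per night-shift aide 5 ≤ 16 → met
2. elopement drill 63 days ago vs limit 60 → not met
3. condition 'has more than 50 beds' does not hold → requirement n/a → met
4. professional liability coverage $2,825,000 < $2,875,000 → not met
5. condition 'provides memory care' holds; resident-rights training 202 days ago vs limit 180 → not met
6. dietary services review 57 days ago vs limit 60 → met
7. activity calendar present → met
8. condition 'administers injections' holds; certified medication aides 1 < 5 → not met
9. open plan-of-correction items 8 > 4 → not met
10. fire-alarm system test 81 days ago vs limit 90 → met
11. state survey 48 days ago vs limit 45 → not met
12. infection-control audit 276 days ago vs limit 540 → met
Not met: 2, 4, 5, 8, 9, 11

2, 4, 5, 8, 9, 11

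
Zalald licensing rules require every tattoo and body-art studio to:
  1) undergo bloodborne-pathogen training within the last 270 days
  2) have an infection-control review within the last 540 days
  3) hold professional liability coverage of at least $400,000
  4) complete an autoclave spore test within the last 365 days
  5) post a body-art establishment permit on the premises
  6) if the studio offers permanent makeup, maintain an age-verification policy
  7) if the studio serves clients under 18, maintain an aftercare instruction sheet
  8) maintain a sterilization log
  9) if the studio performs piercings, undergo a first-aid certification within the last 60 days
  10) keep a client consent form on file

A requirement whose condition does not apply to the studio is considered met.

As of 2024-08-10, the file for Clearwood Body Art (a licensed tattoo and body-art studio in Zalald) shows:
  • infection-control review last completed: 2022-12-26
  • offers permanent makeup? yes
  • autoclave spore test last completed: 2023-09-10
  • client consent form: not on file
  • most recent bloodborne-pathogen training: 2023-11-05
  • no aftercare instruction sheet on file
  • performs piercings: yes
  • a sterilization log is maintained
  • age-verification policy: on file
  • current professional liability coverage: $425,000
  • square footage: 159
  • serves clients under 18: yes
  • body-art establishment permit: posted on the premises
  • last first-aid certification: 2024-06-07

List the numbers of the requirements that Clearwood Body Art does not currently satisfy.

1. bloodborne-pathogen training 279 days ago vs limit 270 → not met
2. infection-control review 593 days ago vs limit 540 → not met
3. professional liability coverage $425,000 ≥ $400,000 → met
4. autoclave spore test 335 days ago vs limit 365 → met
5. body-art establishment permit present → met
6. condition 'offers permanent makeup' holds; age-verification policy present → met
7. condition 'serves clients under 18' holds; aftercare instruction sheet absent → not met
8. sterilization log present → met
9. condition 'performs piercings' holds; first-aid certification 64 days ago vs limit 60 → not met
10. client consent form absent → not met
Not met: 1, 2, 7, 9, 10

1, 2, 7, 9, 10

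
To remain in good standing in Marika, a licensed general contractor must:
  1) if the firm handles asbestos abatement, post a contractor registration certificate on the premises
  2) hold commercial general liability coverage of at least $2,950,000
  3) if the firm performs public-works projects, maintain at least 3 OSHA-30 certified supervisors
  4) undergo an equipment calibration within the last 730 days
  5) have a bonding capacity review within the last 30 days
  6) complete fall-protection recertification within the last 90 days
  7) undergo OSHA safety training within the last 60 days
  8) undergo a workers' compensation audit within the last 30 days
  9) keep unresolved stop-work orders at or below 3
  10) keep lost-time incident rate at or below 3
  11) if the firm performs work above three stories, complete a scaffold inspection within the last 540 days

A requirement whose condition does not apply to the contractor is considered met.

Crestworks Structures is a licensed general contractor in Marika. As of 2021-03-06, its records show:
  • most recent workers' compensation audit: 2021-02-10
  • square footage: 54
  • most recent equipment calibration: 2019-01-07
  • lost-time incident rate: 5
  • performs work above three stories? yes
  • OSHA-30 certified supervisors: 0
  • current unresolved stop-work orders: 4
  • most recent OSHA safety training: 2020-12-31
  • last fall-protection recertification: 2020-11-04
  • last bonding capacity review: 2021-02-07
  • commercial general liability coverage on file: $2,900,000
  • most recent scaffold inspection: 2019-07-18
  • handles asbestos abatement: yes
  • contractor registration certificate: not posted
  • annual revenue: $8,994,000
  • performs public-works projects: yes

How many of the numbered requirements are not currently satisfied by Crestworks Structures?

9

1. condition 'handles asbestos abatement' holds; contractor registration certificate absent → not met
2. commercial general liability coverage $2,900,000 < $2,950,000 → not met
3. condition 'performs public-works projects' holds; OSHA-30 certified supervisors 0 < 3 → not met
4. equipment calibration 789 days ago vs limit 730 → not met
5. bonding capacity review 27 days ago vs limit 30 → met
6. fall-protection recertification 122 days ago vs limit 90 → not met
7. OSHA safety training 65 days ago vs limit 60 → not met
8. workers' compensation audit 24 days ago vs limit 30 → met
9. unresolved stop-work orders 4 > 3 → not met
10. lost-time incident rate 5 > 3 → not met
11. condition 'performs work above three stories' holds; scaffold inspection 597 days ago vs limit 540 → not met
Not met: 9 of 11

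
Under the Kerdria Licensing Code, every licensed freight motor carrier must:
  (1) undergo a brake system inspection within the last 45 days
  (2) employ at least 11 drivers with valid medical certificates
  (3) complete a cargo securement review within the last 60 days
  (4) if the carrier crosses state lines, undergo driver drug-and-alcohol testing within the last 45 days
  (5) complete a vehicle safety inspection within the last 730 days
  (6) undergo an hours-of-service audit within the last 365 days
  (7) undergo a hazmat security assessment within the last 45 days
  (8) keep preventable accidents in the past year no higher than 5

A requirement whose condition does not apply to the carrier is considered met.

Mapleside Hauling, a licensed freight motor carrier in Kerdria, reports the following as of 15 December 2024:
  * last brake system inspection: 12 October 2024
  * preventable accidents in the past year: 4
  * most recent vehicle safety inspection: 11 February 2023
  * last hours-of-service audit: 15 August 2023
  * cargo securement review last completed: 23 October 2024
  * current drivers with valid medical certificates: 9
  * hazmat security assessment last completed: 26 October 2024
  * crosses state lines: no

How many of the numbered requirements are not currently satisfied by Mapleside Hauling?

1. brake system inspection 64 days ago vs limit 45 → not met
2. drivers with valid medical certificates 9 < 11 → not met
3. cargo securement review 53 days ago vs limit 60 → met
4. condition 'crosses state lines' does not hold → requirement n/a → met
5. vehicle safety inspection 673 days ago vs limit 730 → met
6. hours-of-service audit 488 days ago vs limit 365 → not met
7. hazmat security assessment 50 days ago vs limit 45 → not met
8. preventable accidents in the past year 4 ≤ 5 → met
Not met: 4 of 8

4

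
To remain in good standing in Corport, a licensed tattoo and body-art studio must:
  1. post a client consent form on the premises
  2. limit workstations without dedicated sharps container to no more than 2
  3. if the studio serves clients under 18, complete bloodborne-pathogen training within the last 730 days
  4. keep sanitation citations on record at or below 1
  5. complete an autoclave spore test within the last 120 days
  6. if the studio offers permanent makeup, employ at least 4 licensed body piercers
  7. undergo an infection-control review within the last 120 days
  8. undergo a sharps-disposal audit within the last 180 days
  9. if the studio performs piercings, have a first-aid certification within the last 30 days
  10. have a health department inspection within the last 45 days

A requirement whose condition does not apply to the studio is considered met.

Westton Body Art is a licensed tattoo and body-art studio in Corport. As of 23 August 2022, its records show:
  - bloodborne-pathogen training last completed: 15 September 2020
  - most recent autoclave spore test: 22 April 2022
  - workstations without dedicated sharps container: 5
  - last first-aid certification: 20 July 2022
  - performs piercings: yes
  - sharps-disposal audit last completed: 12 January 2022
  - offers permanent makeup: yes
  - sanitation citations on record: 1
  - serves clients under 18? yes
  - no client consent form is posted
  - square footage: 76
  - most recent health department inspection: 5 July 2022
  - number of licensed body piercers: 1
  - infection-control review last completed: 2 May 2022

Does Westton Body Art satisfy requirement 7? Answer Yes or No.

7. infection-control review 113 days ago vs limit 120 → met

Yes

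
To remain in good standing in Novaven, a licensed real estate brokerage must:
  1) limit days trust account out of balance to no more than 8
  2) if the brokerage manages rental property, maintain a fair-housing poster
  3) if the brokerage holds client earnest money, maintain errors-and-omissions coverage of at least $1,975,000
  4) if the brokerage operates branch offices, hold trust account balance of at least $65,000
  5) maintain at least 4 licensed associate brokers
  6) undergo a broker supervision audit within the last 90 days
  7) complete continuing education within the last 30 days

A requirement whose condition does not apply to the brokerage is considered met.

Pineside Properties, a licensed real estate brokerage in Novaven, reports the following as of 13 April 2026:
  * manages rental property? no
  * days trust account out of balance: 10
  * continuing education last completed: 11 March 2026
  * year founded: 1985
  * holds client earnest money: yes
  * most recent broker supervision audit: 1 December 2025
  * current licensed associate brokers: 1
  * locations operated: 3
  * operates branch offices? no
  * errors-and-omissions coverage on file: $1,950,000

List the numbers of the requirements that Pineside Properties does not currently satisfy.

1. days trust account out of balance 10 > 8 → not met
2. condition 'manages rental property' does not hold → requirement n/a → met
3. condition 'holds client earnest money' holds; errors-and-omissions coverage $1,950,000 < $1,975,000 → not met
4. condition 'operates branch offices' does not hold → requirement n/a → met
5. licensed associate brokers 1 < 4 → not met
6. broker supervision audit 133 days ago vs limit 90 → not met
7. continuing education 33 days ago vs limit 30 → not met
Not met: 1, 3, 5, 6, 7

1, 3, 5, 6, 7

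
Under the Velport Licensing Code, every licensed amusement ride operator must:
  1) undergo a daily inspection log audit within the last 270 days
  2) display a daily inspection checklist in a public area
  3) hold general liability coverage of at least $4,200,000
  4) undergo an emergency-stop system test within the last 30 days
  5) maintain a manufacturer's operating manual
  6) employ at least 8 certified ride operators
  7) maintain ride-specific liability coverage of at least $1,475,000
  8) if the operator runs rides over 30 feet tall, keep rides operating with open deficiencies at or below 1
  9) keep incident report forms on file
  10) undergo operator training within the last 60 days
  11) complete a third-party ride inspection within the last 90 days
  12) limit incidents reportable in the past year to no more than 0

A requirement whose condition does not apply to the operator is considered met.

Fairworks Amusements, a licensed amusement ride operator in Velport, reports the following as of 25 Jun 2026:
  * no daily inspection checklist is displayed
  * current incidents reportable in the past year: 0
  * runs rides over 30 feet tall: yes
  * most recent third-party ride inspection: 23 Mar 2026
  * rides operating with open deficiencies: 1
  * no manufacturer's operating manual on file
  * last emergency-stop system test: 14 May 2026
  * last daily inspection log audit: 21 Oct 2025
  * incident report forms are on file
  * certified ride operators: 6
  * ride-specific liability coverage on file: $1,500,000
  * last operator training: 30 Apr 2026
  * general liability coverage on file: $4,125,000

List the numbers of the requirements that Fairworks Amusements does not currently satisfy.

1. daily inspection log audit 247 days ago vs limit 270 → met
2. daily inspection checklist absent → not met
3. general liability coverage $4,125,000 < $4,200,000 → not met
4. emergency-stop system test 42 days ago vs limit 30 → not met
5. manufacturer's operating manual absent → not met
6. certified ride operators 6 < 8 → not met
7. ride-specific liability coverage $1,500,000 ≥ $1,475,000 → met
8. condition 'runs rides over 30 feet tall' holds; rides operating with open deficiencies 1 ≤ 1 → met
9. incident report forms present → met
10. operator training 56 days ago vs limit 60 → met
11. third-party ride inspection 94 days ago vs limit 90 → not met
12. incidents reportable in the past year 0 ≤ 0 → met
Not met: 2, 3, 4, 5, 6, 11

2, 3, 4, 5, 6, 11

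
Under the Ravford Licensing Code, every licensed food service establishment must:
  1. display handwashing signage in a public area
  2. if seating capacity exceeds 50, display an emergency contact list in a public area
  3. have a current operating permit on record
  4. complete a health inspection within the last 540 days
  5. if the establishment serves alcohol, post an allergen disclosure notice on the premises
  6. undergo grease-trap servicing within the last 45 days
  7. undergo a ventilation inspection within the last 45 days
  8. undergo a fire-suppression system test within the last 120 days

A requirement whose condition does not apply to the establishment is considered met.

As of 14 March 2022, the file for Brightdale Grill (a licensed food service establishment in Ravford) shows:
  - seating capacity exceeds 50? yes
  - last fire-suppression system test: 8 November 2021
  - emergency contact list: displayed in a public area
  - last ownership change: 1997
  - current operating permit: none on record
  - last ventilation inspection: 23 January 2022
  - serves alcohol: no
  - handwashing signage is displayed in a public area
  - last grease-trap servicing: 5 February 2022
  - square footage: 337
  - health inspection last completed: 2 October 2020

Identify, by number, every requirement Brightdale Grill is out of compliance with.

3, 7, 8

1. handwashing signage present → met
2. condition 'seating capacity exceeds 50' holds; emergency contact list present → met
3. current operating permit absent → not met
4. health inspection 528 days ago vs limit 540 → met
5. condition 'serves alcohol' does not hold → requirement n/a → met
6. grease-trap servicing 37 days ago vs limit 45 → met
7. ventilation inspection 50 days ago vs limit 45 → not met
8. fire-suppression system test 126 days ago vs limit 120 → not met
Not met: 3, 7, 8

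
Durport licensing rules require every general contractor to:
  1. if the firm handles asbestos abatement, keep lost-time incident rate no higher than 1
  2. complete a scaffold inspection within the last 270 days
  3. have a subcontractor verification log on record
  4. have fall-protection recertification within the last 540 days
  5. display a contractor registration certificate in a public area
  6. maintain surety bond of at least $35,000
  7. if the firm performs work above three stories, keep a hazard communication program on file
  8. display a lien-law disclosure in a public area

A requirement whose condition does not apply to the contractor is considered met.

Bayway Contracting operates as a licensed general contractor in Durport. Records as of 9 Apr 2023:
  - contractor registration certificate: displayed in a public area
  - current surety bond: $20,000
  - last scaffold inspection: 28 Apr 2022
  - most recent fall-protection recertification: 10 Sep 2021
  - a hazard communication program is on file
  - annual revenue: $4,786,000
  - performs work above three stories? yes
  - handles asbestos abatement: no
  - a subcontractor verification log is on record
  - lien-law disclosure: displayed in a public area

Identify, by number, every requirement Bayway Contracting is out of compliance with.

2, 4, 6

1. condition 'handles asbestos abatement' does not hold → requirement n/a → met
2. scaffold inspection 346 days ago vs limit 270 → not met
3. subcontractor verification log present → met
4. fall-protection recertification 576 days ago vs limit 540 → not met
5. contractor registration certificate present → met
6. surety bond $20,000 < $35,000 → not met
7. condition 'performs work above three stories' holds; hazard communication program present → met
8. lien-law disclosure present → met
Not met: 2, 4, 6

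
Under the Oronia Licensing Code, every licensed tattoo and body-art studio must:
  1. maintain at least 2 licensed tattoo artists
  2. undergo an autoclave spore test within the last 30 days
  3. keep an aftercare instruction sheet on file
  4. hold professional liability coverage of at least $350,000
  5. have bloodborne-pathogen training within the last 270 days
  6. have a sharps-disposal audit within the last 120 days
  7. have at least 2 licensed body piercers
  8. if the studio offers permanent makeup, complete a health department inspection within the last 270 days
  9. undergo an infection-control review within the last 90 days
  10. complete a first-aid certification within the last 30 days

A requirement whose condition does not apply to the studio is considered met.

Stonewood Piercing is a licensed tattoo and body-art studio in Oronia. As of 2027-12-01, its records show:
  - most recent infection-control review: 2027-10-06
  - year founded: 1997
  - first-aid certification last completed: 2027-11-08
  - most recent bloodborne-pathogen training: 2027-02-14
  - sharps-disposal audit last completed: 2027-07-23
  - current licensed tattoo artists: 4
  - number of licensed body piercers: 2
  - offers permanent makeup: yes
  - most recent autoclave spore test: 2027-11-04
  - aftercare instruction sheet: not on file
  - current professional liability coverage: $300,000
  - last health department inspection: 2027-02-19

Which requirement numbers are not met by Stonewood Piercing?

1. licensed tattoo artists 4 ≥ 2 → met
2. autoclave spore test 27 days ago vs limit 30 → met
3. aftercare instruction sheet absent → not met
4. professional liability coverage $300,000 < $350,000 → not met
5. bloodborne-pathogen training 290 days ago vs limit 270 → not met
6. sharps-disposal audit 131 days ago vs limit 120 → not met
7. licensed body piercers 2 ≥ 2 → met
8. condition 'offers permanent makeup' holds; health department inspection 285 days ago vs limit 270 → not met
9. infection-control review 56 days ago vs limit 90 → met
10. first-aid certification 23 days ago vs limit 30 → met
Not met: 3, 4, 5, 6, 8

3, 4, 5, 6, 8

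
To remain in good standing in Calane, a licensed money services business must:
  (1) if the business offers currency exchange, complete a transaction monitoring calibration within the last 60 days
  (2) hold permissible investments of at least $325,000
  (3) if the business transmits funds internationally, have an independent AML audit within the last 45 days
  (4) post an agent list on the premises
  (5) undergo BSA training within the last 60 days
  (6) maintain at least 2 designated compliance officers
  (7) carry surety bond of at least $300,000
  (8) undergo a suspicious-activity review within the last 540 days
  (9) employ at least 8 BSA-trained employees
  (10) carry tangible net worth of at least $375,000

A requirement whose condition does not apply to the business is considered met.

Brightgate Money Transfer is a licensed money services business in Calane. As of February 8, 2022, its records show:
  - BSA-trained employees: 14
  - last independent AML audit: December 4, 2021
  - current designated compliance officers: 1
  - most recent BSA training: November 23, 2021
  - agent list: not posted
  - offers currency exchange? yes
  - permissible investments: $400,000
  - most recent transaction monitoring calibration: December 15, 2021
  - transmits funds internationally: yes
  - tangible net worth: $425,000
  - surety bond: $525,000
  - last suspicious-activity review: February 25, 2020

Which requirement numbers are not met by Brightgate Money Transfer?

3, 4, 5, 6, 8

1. condition 'offers currency exchange' holds; transaction monitoring calibration 55 days ago vs limit 60 → met
2. permissible investments $400,000 ≥ $325,000 → met
3. condition 'transmits funds internationally' holds; independent AML audit 66 days ago vs limit 45 → not met
4. agent list absent → not met
5. BSA training 77 days ago vs limit 60 → not met
6. designated compliance officers 1 < 2 → not met
7. surety bond $525,000 ≥ $300,000 → met
8. suspicious-activity review 714 days ago vs limit 540 → not met
9. BSA-trained employees 14 ≥ 8 → met
10. tangible net worth $425,000 ≥ $375,000 → met
Not met: 3, 4, 5, 6, 8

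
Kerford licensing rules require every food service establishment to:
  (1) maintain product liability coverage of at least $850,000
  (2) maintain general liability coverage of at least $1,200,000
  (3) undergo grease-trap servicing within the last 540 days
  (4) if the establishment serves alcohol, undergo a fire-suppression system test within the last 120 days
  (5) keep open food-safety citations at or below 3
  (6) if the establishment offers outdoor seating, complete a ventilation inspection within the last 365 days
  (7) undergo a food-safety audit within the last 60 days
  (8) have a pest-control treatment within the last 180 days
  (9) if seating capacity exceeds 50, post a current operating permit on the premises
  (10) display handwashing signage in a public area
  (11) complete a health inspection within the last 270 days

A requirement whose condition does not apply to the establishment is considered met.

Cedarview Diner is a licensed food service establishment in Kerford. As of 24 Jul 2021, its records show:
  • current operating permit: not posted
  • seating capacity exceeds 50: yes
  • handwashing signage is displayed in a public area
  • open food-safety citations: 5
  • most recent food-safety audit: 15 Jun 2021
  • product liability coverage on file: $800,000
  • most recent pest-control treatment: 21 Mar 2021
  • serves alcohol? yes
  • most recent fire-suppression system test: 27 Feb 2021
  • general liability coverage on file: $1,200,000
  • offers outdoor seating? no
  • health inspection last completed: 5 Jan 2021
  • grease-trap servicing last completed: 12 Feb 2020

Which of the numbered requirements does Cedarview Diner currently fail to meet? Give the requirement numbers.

1. product liability coverage $800,000 < $850,000 → not met
2. general liability coverage $1,200,000 ≥ $1,200,000 → met
3. grease-trap servicing 528 days ago vs limit 540 → met
4. condition 'serves alcohol' holds; fire-suppression system test 147 days ago vs limit 120 → not met
5. open food-safety citations 5 > 3 → not met
6. condition 'offers outdoor seating' does not hold → requirement n/a → met
7. food-safety audit 39 days ago vs limit 60 → met
8. pest-control treatment 125 days ago vs limit 180 → met
9. condition 'seating capacity exceeds 50' holds; current operating permit absent → not met
10. handwashing signage present → met
11. health inspection 200 days ago vs limit 270 → met
Not met: 1, 4, 5, 9

1, 4, 5, 9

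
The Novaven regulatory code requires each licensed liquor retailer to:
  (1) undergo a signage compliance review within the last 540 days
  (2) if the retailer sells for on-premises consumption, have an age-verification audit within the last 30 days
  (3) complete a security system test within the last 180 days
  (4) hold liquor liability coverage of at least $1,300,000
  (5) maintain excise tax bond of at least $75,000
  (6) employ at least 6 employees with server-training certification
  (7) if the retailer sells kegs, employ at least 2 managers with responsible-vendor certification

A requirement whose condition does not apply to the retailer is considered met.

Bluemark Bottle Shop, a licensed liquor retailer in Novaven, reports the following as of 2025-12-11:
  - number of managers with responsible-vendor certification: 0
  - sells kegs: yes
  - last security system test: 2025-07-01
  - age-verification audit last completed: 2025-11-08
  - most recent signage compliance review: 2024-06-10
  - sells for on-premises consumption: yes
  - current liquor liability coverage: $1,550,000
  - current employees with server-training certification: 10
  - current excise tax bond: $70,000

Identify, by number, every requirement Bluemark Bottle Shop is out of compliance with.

1, 2, 5, 7

1. signage compliance review 549 days ago vs limit 540 → not met
2. condition 'sells for on-premises consumption' holds; age-verification audit 33 days ago vs limit 30 → not met
3. security system test 163 days ago vs limit 180 → met
4. liquor liability coverage $1,550,000 ≥ $1,300,000 → met
5. excise tax bond $70,000 < $75,000 → not met
6. employees with server-training certification 10 ≥ 6 → met
7. condition 'sells kegs' holds; managers with responsible-vendor certification 0 < 2 → not met
Not met: 1, 2, 5, 7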